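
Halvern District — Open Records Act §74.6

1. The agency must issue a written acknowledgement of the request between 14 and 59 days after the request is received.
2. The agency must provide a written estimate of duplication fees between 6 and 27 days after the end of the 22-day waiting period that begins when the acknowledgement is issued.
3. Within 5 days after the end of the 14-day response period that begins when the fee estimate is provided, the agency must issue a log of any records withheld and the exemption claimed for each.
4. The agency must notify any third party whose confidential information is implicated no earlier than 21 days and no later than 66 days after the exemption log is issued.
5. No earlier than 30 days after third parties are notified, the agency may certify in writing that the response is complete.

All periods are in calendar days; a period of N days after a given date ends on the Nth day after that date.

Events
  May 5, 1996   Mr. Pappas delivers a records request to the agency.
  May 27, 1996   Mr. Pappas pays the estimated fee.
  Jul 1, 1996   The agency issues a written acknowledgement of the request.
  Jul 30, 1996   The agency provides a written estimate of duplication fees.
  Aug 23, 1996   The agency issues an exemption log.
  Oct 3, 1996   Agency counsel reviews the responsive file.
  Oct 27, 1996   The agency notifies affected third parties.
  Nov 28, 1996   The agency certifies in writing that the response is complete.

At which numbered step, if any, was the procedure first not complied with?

Step 1: the window is 14–59 days after May 5, 1996 (when the request is received), so May 19, 1996 through Jul 3, 1996; Jul 1, 1996 falls inside that range.
Step 2: the window is 6–27 days after Jul 23, 1996 (end of the 22-day waiting period, which began when the acknowledgement is issued on Jul 1, 1996), so Jul 29, 1996 through Aug 19, 1996; done Jul 30, 1996 — within the window.
Step 3: 5 days after Aug 13, 1996 (end of the 14-day response period, which began when the fee estimate is provided on Jul 30, 1996) is Aug 18, 1996; not done until Aug 23, 1996, 5 days after the deadline.
The procedure was therefore not followed at step 3.

Step 3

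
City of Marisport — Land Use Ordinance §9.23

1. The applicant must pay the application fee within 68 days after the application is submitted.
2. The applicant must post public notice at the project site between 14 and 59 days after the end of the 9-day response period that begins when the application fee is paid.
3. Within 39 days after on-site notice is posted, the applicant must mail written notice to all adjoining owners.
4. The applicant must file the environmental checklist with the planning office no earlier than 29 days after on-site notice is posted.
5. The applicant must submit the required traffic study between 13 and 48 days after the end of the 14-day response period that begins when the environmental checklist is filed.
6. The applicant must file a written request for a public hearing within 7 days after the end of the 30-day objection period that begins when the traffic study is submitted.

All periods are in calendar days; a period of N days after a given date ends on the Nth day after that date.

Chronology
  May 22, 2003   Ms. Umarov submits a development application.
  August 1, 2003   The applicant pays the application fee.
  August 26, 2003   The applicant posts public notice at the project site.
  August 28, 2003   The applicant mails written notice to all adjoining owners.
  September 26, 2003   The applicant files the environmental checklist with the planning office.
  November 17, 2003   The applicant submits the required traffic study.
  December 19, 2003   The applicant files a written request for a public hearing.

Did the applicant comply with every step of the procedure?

Step 1 — counting 68 days from May 22, 2003 (when the application is submitted) gives a deadline of July 29, 2003; done August 1, 2003 — 3 days late.
That is the first point of non-compliance.

No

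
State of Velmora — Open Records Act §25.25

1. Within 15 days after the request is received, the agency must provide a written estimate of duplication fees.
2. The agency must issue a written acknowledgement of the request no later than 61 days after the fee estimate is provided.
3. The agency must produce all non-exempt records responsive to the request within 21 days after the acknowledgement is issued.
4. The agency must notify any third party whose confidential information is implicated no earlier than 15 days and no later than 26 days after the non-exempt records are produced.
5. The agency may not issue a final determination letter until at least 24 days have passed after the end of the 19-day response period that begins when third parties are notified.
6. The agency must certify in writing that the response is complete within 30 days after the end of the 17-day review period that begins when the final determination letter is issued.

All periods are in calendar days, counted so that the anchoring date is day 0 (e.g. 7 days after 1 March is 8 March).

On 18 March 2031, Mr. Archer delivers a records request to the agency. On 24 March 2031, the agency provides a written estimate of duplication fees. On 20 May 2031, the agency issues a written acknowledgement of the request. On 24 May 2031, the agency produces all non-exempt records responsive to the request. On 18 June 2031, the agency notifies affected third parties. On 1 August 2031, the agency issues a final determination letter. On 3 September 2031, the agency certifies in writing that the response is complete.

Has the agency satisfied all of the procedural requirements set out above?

Yes

(1) due by 18 March 2031 + 15 days = 2 April 2031; 24 March 2031 is within that limit.
(2) due by 24 March 2031 + 61 days = 24 May 2031; done 20 May 2031 — timely.
(3) due by 20 May 2031 + 21 days = 10 June 2031; done 24 May 2031 — timely.
(4) the permitted window runs from 24 May 2031 + 15 = 8 June 2031 to 24 May 2031 + 26 = 19 June 2031; 18 June 2031 falls inside that range.
(5) permitted from 7 July 2031 + 24 days = 31 July 2031 onward; 1 August 2031 is on or after that date.
(6) due by 18 August 2031 + 30 days = 17 September 2031; done 3 September 2031 — timely.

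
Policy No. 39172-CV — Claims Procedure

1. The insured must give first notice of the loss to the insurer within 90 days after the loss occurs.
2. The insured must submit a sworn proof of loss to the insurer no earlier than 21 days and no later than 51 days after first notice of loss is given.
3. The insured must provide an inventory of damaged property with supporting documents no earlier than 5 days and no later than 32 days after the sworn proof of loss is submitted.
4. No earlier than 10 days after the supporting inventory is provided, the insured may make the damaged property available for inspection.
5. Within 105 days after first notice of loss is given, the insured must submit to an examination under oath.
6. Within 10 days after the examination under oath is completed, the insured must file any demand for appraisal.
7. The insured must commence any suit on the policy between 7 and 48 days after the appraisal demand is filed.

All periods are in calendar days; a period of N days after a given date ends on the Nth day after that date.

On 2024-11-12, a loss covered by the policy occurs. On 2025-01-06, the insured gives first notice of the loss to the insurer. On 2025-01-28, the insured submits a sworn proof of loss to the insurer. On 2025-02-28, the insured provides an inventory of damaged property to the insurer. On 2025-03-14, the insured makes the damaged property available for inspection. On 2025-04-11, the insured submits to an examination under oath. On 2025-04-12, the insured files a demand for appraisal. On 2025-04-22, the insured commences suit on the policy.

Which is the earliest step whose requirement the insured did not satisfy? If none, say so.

Step 1: 90 days after 2024-11-12 (when the loss occurs) is 2025-02-10; completed 2025-01-06, before the deadline.
Step 2: the window is 21–51 days after 2025-01-06 (when first notice of loss is given), so 2025-01-27 through 2025-02-26; done 2025-01-28 — within the window.
Step 3: the window is 5–32 days after 2025-01-28 (when the sworn proof of loss is submitted), so 2025-02-02 through 2025-03-01; done 2025-02-28 — within the window.
Step 4: the earliest permitted date is 10 days after 2025-02-28 (when the supporting inventory is provided), i.e. 2025-03-10; done 2025-03-14 — permitted.
Step 5: 105 days after 2025-01-06 (when first notice of loss is given) is 2025-04-21; done 2025-04-11 — timely.
Step 6: 10 days after 2025-04-11 (when the examination under oath is completed) is 2025-04-21; done 2025-04-12 — timely.
Step 7: the window is 7–48 days after 2025-04-12 (when the appraisal demand is filed), so 2025-04-19 through 2025-05-30; done 2025-04-22, which is between those dates.

None — every step was satisfied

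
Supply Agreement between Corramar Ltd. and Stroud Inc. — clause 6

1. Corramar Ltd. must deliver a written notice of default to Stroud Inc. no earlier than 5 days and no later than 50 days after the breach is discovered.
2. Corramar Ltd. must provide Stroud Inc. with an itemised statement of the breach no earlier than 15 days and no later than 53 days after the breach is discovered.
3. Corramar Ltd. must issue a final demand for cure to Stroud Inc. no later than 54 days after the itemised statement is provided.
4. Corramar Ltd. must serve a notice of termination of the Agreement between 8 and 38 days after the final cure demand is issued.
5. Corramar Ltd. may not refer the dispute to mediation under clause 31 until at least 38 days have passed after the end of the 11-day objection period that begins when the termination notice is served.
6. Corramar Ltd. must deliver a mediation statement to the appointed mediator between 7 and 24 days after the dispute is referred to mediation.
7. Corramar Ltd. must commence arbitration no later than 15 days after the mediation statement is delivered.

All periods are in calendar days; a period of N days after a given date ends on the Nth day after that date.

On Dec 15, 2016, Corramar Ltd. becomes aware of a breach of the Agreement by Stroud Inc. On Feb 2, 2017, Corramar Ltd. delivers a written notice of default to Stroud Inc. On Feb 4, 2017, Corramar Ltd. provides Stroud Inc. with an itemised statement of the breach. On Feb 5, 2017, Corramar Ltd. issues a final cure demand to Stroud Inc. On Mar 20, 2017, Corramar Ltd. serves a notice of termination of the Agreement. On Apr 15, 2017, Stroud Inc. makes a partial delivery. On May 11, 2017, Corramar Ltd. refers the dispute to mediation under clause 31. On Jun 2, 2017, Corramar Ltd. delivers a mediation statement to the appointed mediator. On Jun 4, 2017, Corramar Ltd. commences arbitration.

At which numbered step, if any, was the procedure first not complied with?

Step 4

Step 1: the window is 5–50 days after Dec 15, 2016 (when the breach is discovered), so Dec 20, 2016 through Feb 3, 2017; done Feb 2, 2017 — within the window.
Step 2: the window is 15–53 days after Dec 15, 2016 (when the breach is discovered), so Dec 30, 2016 through Feb 6, 2017; done Feb 4, 2017, which is between those dates.
Step 3: 54 days after Feb 4, 2017 (when the itemised statement is provided) is Mar 30, 2017; done Feb 5, 2017 — timely.
Step 4: the window is 8–38 days after Feb 5, 2017 (when the final cure demand is issued), so Feb 13, 2017 through Mar 15, 2017; done Mar 20, 2017 — 5 days after the window closed.
No need to go further; step 4 was not satisfied.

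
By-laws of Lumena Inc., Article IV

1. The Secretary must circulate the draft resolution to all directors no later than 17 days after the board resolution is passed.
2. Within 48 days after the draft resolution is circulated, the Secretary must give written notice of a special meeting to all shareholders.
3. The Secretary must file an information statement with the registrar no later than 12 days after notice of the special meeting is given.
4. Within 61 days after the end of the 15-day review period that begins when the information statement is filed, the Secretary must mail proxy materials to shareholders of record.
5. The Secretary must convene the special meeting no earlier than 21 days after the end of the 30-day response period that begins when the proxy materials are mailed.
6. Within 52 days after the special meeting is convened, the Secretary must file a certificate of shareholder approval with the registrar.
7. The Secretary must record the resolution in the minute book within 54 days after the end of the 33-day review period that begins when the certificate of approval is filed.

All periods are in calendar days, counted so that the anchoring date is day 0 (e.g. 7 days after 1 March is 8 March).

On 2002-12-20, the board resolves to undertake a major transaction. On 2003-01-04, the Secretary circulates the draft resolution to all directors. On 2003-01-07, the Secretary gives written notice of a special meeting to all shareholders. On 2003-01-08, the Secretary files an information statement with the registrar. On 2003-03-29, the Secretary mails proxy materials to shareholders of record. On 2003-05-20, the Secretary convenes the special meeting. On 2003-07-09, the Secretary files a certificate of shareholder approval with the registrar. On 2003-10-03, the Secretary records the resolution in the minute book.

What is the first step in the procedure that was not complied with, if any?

Step 1 — counting 17 days from 2002-12-20 (when the board resolution is passed) gives a deadline of 2003-01-06; 2003-01-04 is within that limit.
Step 2 — counting 48 days from 2003-01-04 (when the draft resolution is circulated) gives a deadline of 2003-02-21; done 2003-01-07 — timely.
Step 3 — counting 12 days from 2003-01-07 (when notice of the special meeting is given) gives a deadline of 2003-01-19; completed 2003-01-08, before the deadline.
Step 4 — counting 61 days from 2003-01-23 (end of the 15-day review period, which began when the information statement is filed on 2003-01-08) gives a deadline of 2003-03-25; done 2003-03-29 — 4 days late.
That is the first point of non-compliance.

Step 4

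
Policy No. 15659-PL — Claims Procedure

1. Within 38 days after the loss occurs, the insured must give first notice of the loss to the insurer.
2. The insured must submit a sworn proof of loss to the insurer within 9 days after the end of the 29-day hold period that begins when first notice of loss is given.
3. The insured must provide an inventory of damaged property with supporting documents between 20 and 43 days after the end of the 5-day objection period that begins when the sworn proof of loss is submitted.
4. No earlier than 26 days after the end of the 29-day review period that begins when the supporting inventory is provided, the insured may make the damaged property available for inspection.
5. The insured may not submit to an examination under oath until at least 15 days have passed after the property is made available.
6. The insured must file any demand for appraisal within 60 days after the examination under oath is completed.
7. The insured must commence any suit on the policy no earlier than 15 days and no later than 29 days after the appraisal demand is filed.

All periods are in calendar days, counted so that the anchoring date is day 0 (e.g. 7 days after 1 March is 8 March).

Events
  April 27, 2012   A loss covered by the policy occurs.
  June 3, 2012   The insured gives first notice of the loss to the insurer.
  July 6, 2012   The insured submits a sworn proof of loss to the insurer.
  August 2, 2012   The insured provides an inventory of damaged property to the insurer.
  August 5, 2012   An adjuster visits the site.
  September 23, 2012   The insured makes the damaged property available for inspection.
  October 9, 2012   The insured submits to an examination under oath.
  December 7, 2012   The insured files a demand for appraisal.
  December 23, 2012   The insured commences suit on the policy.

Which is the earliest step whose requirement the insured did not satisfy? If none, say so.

Step 4

Step 1: 38 days after April 27, 2012 (when the loss occurs) is June 4, 2012; completed June 3, 2012, before the deadline.
Step 2: 9 days after July 2, 2012 (end of the 29-day hold period, which began when first notice of loss is given on June 3, 2012) is July 11, 2012; completed July 6, 2012, before the deadline.
Step 3: the window is 20–43 days after July 11, 2012 (end of the 5-day objection period, which began when the sworn proof of loss is submitted on July 6, 2012), so July 31, 2012 through August 23, 2012; done August 2, 2012 — within the window.
Step 4: the earliest permitted date is 26 days after August 31, 2012 (end of the 29-day review period, which began when the supporting inventory is provided on August 2, 2012), i.e. September 26, 2012; September 23, 2012 is 3 days before the earliest permitted date.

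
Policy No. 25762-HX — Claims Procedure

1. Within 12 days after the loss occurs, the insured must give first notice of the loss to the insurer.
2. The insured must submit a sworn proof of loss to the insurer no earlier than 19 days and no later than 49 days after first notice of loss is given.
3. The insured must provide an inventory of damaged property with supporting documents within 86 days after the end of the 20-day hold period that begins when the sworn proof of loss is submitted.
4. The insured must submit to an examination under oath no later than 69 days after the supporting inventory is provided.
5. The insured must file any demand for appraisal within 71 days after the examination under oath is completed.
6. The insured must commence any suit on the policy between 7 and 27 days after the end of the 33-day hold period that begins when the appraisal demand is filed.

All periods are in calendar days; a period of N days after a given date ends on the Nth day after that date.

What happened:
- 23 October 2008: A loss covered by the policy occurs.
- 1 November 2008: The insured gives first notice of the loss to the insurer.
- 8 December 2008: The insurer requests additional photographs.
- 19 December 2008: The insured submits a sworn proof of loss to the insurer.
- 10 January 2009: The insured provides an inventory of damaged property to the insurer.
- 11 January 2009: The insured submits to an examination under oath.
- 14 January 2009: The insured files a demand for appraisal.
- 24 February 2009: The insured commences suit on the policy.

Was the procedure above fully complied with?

Step 1 — counting 12 days from 23 October 2008 (when the loss occurs) gives a deadline of 4 November 2008; 1 November 2008 is within that limit.
Step 2 — 19 and 49 days from 1 November 2008 (when first notice of loss is given) are 20 November 2008 and 20 December 2008 respectively; done 19 December 2008 — within the window.
Step 3 — counting 86 days from 8 January 2009 (end of the 20-day hold period, which began when the sworn proof of loss is submitted on 19 December 2008) gives a deadline of 4 April 2009; completed 10 January 2009, before the deadline.
Step 4 — counting 69 days from 10 January 2009 (when the supporting inventory is provided) gives a deadline of 20 March 2009; 11 January 2009 is within that limit.
Step 5 — counting 71 days from 11 January 2009 (when the examination under oath is completed) gives a deadline of 23 March 2009; done 14 January 2009 — timely.
Step 6 — 7 and 27 days from 16 February 2009 (end of the 33-day hold period, which began when the appraisal demand is filed on 14 January 2009) are 23 February 2009 and 15 March 2009 respectively; done 24 February 2009 — within the window.

Yes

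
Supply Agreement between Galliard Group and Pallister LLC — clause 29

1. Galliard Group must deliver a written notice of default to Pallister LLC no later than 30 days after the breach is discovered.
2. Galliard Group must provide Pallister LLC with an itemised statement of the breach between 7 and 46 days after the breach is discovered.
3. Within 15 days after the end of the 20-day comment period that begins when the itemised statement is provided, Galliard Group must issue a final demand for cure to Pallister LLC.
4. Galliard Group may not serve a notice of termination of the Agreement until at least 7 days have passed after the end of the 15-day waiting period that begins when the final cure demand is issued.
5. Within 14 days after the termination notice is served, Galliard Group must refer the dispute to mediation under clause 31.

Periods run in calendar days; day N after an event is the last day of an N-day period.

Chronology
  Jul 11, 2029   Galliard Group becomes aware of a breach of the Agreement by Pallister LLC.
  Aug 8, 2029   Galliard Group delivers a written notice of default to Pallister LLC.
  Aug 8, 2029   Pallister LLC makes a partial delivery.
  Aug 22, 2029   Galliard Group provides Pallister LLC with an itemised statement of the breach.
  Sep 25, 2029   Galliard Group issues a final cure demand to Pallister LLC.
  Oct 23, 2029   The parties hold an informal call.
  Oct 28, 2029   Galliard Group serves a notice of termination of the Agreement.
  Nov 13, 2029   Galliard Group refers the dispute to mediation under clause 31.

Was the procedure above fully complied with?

No

(1) due by Jul 11, 2029 + 30 days = Aug 10, 2029; completed Aug 8, 2029, before the deadline.
(2) the permitted window runs from Jul 11, 2029 + 7 = Jul 18, 2029 to Jul 11, 2029 + 46 = Aug 26, 2029; done Aug 22, 2029 — within the window.
(3) due by Sep 11, 2029 + 15 days = Sep 26, 2029; Sep 25, 2029 is within that limit.
(4) permitted from Oct 10, 2029 + 7 days = Oct 17, 2029 onward; done Oct 28, 2029, after the minimum wait.
(5) due by Oct 28, 2029 + 14 days = Nov 11, 2029; done Nov 13, 2029 — 2 days late.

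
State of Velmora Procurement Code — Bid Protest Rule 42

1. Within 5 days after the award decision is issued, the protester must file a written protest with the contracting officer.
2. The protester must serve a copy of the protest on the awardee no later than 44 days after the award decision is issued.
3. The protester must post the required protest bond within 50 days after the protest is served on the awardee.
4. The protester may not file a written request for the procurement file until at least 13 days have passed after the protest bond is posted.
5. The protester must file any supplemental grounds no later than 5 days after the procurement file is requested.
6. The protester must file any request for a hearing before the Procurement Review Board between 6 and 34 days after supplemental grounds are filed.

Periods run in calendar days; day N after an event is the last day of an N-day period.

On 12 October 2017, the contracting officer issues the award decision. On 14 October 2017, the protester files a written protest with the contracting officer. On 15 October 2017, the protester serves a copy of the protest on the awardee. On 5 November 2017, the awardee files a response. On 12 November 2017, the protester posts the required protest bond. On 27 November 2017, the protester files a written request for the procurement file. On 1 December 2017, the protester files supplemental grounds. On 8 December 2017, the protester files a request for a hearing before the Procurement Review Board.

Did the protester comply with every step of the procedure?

Step 1 — counting 5 days from 12 October 2017 (when the award decision is issued) gives a deadline of 17 October 2017; done 14 October 2017 — timely.
Step 2 — counting 44 days from 12 October 2017 (when the award decision is issued) gives a deadline of 25 November 2017; 15 October 2017 is within that limit.
Step 3 — counting 50 days from 15 October 2017 (when the protest is served on the awardee) gives a deadline of 4 December 2017; done 12 November 2017 — timely.
Step 4 — must wait 13 days from 12 November 2017 (when the protest bond is posted), so not before 25 November 2017; done 27 November 2017 — permitted.
Step 5 — counting 5 days from 27 November 2017 (when the procurement file is requested) gives a deadline of 2 December 2017; completed 1 December 2017, before the deadline.
Step 6 — 6 and 34 days from 1 December 2017 (when supplemental grounds are filed) are 7 December 2017 and 4 January 2018 respectively; done 8 December 2017, which is between those dates.

Yes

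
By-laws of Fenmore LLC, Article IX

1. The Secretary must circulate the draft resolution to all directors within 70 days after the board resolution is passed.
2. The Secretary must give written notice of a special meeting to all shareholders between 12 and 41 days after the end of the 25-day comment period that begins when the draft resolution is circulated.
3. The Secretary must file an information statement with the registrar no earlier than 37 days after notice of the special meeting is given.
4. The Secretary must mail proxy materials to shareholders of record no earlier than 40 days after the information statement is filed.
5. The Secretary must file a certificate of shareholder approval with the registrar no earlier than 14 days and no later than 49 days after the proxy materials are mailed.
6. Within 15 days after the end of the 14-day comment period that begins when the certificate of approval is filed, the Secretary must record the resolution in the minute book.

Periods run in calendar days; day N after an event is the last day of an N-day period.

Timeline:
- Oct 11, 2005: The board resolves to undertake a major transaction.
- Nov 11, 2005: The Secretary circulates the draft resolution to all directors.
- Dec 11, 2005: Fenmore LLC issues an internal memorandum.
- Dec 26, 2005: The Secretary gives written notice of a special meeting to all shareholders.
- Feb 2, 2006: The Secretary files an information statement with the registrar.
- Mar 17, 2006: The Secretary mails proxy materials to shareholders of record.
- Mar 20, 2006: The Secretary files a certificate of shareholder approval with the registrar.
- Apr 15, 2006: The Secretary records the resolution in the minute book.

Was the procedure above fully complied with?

No

(1) due by Oct 11, 2005 + 70 days = Dec 20, 2005; completed Nov 11, 2005, before the deadline.
(2) the permitted window runs from Dec 6, 2005 + 12 = Dec 18, 2005 to Dec 6, 2005 + 41 = Jan 16, 2006; done Dec 26, 2005, which is between those dates.
(3) permitted from Dec 26, 2005 + 37 days = Feb 1, 2006 onward; done Feb 2, 2006 — permitted.
(4) permitted from Feb 2, 2006 + 40 days = Mar 14, 2006 onward; done Mar 17, 2006 — permitted.
(5) the permitted window runs from Mar 17, 2006 + 14 = Mar 31, 2006 to Mar 17, 2006 + 49 = May 5, 2006; done Mar 20, 2006 — 11 days before the window opened.
Later steps need not be reached.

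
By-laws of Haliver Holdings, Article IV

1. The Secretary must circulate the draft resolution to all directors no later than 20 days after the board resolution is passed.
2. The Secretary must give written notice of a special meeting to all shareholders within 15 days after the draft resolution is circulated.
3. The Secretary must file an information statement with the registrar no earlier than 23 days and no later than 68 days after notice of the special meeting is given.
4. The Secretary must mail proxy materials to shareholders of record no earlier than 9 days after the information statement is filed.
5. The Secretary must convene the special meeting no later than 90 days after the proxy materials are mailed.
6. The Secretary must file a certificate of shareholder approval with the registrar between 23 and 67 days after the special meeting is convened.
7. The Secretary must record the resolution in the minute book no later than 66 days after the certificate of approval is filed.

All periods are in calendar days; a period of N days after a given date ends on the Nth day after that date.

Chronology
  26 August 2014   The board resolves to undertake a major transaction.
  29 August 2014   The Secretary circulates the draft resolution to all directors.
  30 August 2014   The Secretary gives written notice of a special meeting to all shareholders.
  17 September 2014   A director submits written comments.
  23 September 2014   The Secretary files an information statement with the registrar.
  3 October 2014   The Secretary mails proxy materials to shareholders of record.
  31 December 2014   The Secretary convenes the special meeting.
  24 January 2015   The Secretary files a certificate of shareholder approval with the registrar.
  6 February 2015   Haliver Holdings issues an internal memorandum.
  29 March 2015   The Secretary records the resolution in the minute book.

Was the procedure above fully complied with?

Yes

Step 1 — counting 20 days from 26 August 2014 (when the board resolution is passed) gives a deadline of 15 September 2014; completed 29 August 2014, before the deadline.
Step 2 — counting 15 days from 29 August 2014 (when the draft resolution is circulated) gives a deadline of 13 September 2014; done 30 August 2014 — timely.
Step 3 — 23 and 68 days from 30 August 2014 (when notice of the special meeting is given) are 22 September 2014 and 6 November 2014 respectively; done 23 September 2014, which is between those dates.
Step 4 — must wait 9 days from 23 September 2014 (when the information statement is filed), so not before 2 October 2014; 3 October 2014 is on or after that date.
Step 5 — counting 90 days from 3 October 2014 (when the proxy materials are mailed) gives a deadline of 1 January 2015; done 31 December 2014 — timely.
Step 6 — 23 and 67 days from 31 December 2014 (when the special meeting is convened) are 23 January 2015 and 8 March 2015 respectively; done 24 January 2015, which is between those dates.
Step 7 — counting 66 days from 24 January 2015 (when the certificate of approval is filed) gives a deadline of 31 March 2015; done 29 March 2015 — timely.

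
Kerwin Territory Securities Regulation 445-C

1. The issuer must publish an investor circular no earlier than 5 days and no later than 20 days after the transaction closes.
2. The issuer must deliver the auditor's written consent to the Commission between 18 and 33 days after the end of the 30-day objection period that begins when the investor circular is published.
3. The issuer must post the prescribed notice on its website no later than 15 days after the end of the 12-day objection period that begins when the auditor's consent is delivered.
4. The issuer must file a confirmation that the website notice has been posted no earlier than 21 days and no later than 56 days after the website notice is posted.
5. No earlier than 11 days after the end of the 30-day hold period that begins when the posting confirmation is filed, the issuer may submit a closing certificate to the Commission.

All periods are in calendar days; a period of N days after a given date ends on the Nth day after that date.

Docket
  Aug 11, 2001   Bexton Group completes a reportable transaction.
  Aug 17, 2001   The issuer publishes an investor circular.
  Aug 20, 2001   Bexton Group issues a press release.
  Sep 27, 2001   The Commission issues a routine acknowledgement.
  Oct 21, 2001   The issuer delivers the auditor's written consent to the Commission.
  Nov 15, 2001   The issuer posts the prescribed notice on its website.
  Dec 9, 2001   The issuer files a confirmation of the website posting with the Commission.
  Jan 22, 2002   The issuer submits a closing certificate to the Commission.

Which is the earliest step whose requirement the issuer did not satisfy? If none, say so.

Step 1: the window is 5–20 days after Aug 11, 2001 (when the transaction closes), so Aug 16, 2001 through Aug 31, 2001; done Aug 17, 2001, which is between those dates.
Step 2: the window is 18–33 days after Sep 16, 2001 (end of the 30-day objection period, which began when the investor circular is published on Aug 17, 2001), so Oct 4, 2001 through Oct 19, 2001; Oct 21, 2001 is 2 days past the end of the window.

Step 2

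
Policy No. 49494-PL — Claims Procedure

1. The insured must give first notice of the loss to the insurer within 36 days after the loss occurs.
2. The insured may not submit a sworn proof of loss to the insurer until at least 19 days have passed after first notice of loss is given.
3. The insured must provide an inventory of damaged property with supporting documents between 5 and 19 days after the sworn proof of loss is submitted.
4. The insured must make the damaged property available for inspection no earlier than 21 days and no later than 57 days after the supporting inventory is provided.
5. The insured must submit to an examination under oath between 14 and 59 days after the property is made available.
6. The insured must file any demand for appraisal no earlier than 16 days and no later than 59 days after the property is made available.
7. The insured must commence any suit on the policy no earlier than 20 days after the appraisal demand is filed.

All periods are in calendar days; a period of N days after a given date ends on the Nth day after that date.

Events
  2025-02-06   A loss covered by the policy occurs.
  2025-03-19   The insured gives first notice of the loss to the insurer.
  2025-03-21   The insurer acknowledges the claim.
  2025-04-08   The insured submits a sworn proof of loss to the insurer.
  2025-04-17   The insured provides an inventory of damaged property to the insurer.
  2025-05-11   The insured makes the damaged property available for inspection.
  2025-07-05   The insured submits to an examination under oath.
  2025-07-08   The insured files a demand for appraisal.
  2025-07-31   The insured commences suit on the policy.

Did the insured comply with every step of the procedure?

No

Step 1 — counting 36 days from 2025-02-06 (when the loss occurs) gives a deadline of 2025-03-14; done 2025-03-19 — 5 days late.
That is the first point of non-compliance.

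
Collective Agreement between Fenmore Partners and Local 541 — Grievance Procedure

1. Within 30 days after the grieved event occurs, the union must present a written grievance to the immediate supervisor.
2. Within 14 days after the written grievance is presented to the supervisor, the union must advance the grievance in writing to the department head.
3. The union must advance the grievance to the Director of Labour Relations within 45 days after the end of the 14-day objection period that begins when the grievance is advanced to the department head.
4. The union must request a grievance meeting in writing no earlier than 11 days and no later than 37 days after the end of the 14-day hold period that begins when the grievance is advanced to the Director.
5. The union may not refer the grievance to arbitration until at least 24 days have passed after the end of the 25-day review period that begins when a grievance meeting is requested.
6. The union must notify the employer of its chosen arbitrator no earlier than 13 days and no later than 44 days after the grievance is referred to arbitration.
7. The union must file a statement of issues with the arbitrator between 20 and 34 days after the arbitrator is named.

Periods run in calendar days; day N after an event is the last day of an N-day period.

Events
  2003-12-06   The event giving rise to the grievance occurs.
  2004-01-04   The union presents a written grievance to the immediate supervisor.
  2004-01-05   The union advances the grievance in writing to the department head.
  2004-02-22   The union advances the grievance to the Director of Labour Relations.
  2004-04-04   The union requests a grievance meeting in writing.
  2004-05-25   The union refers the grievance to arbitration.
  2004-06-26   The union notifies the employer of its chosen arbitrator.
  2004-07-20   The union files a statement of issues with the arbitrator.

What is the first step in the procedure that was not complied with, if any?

None — every step was satisfied

(1) due by 2003-12-06 + 30 days = 2004-01-05; done 2004-01-04 — timely.
(2) due by 2004-01-04 + 14 days = 2004-01-18; completed 2004-01-05, before the deadline.
(3) due by 2004-01-19 + 45 days = 2004-03-04; done 2004-02-22 — timely.
(4) the permitted window runs from 2004-03-07 + 11 = 2004-03-18 to 2004-03-07 + 37 = 2004-04-13; done 2004-04-04, which is between those dates.
(5) permitted from 2004-04-29 + 24 days = 2004-05-23 onward; 2004-05-25 is on or after that date.
(6) the permitted window runs from 2004-05-25 + 13 = 2004-06-07 to 2004-05-25 + 44 = 2004-07-08; 2004-06-26 falls inside that range.
(7) the permitted window runs from 2004-06-26 + 20 = 2004-07-16 to 2004-06-26 + 34 = 2004-07-30; done 2004-07-20, which is between those dates.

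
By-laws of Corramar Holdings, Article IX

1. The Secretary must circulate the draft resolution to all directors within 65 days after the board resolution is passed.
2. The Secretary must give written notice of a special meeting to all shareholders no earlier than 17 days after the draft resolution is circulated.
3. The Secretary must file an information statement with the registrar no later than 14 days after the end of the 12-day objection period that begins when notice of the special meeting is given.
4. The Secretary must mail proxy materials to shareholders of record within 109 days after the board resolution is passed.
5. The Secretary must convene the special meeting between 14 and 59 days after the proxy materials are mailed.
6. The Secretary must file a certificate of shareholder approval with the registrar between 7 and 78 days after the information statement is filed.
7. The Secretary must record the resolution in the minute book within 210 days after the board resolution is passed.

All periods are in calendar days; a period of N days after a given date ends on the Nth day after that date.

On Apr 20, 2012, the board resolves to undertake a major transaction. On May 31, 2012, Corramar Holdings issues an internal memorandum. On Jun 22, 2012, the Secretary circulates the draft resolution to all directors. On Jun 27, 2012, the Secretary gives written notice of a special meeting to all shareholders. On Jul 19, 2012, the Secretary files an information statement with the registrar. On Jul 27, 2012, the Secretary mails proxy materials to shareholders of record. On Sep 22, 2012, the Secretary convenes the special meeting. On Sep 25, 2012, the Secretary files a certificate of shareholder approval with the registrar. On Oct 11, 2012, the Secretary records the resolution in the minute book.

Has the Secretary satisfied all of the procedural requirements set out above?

(1) due by Apr 20, 2012 + 65 days = Jun 24, 2012; done Jun 22, 2012 — timely.
(2) permitted from Jun 22, 2012 + 17 days = Jul 9, 2012 onward; Jun 27, 2012 is 12 days before the earliest permitted date.
The procedure was therefore not followed at step 2.

No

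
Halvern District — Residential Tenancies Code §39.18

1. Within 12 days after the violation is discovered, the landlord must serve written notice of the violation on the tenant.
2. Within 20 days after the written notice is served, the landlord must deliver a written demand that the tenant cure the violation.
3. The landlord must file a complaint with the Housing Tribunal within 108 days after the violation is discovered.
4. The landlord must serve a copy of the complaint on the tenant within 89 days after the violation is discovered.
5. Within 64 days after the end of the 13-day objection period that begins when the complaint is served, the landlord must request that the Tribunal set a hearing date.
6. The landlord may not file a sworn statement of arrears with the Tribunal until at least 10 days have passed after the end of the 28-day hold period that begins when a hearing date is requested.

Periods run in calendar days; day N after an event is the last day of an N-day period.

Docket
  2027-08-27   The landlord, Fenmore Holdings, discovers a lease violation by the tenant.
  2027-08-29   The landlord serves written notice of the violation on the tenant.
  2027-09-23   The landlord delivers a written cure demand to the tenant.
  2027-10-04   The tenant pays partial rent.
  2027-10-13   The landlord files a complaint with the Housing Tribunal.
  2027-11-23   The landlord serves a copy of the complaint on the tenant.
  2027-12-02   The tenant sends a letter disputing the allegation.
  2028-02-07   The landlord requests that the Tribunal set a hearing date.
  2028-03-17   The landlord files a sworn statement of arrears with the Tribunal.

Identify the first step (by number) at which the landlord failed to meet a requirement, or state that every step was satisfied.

Step 2

Step 1: 12 days after 2027-08-27 (when the violation is discovered) is 2027-09-08; done 2027-08-29 — timely.
Step 2: 20 days after 2027-08-29 (when the written notice is served) is 2027-09-18; done 2027-09-23 — 5 days late.
Later steps need not be reached.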